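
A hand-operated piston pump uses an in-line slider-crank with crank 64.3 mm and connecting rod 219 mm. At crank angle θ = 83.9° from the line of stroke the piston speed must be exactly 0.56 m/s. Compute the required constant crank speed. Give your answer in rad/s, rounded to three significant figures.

8.48

For an in-line slider-crank, |v_piston| = rω|sinθ|·[1 + r cosθ/√(L² − r² sin²θ)].
With r = 0.0643 m, L = 0.219 m, θ = 83.9°: the bracketed kinematic factor |dx/dθ| = 0.066022 m.
ω = v/|dx/dθ| = 0.56/0.066022 = 8.4821 rad/s.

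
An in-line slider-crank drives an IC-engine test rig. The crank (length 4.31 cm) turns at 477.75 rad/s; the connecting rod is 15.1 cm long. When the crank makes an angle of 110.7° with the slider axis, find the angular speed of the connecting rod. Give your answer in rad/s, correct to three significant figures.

50.0

ω = 477.8 rad/s
The rod makes angle φ with the slider axis where L sinφ = r sinθ; differentiating, L cosφ·φ̇ = r ω cosθ.
L cosφ = √(L² − r² sin²θ) = 0.14552 m.
|ω_rod| = r ω |cosθ| / √(L² − r² sin²θ) = 0.0431·477.8·0.35347/0.14552 = 50.017 rad/s.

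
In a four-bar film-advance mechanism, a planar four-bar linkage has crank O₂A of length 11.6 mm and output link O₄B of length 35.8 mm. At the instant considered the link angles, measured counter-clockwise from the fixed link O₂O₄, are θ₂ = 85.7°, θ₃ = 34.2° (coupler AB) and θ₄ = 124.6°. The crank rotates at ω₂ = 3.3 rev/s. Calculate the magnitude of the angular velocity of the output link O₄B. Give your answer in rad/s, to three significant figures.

5.26

ω₂ = 20.73 rad/s (from 3.3 rev/s).
Differentiating the loop-closure r₂e^{iθ₂}+r₃e^{iθ₃}=r₁+r₄e^{iθ₄} gives r₂ω₂e^{iθ₂}+r₃ω₃e^{iθ₃}=r₄ω₄e^{iθ₄}.
Eliminating the other unknown: ω₄ = r₂ω₂ sin(θ₂−θ₃) / [r₄ sin(θ₄−θ₃)].
Numerator sine = +0.78261; denominator sine = +0.99998.
Result = 0.0116·20.73·(+0.78261) / (0.0358·(+0.99998)) = +5.258 rad/s; magnitude 5.258 rad/s.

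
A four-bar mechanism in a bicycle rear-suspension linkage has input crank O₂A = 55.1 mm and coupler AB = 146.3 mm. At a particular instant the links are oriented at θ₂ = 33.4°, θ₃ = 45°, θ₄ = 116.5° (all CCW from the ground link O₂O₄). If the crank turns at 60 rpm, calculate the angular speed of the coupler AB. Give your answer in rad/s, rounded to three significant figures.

2.48

ω₂ = 6.283 rad/s (from 60 rpm).
Differentiating the loop-closure r₂e^{iθ₂}+r₃e^{iθ₃}=r₁+r₄e^{iθ₄} gives r₂ω₂e^{iθ₂}+r₃ω₃e^{iθ₃}=r₄ω₄e^{iθ₄}.
Eliminating the other unknown: ω₃ = r₂ω₂ sin(θ₄−θ₂) / [r₃ sin(θ₃−θ₄)].
Numerator sine = +0.99276; denominator sine = -0.94832.
Result = 0.0551·6.283·(+0.99276) / (0.1463·(-0.94832)) = -2.4773 rad/s; magnitude 2.4773 rad/s.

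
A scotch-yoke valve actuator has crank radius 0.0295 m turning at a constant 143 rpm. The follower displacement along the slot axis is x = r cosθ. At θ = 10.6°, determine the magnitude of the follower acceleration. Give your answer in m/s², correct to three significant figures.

ω = 14.97 rad/s (from 143 rpm).
x = r cosθ ⇒ ẍ = −rω² cosθ (ω constant).
|a| = rω²|cosθ| = 0.0295·(14.97)²·|cos 10.6°| = 6.5024 m/s².

6.50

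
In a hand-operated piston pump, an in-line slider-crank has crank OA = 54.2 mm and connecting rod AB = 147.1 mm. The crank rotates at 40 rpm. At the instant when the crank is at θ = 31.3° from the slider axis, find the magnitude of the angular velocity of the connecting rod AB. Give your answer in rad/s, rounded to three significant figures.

ω = 4.189 rad/s (converted from 40 rpm).
The rod makes angle φ with the slider axis where L sinφ = r sinθ; differentiating, L cosφ·φ̇ = r ω cosθ.
L cosφ = √(L² − r² sin²θ) = 0.14438 m.
|ω_rod| = r ω |cosθ| / √(L² − r² sin²θ) = 0.0542·4.189·0.85446/0.14438 = 1.3436 rad/s.

1.34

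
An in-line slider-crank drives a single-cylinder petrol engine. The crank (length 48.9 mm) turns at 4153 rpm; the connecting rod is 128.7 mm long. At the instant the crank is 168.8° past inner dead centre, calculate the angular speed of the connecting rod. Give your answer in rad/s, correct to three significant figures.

163

ω = 434.9 rad/s (converted from 4153 rpm).
The rod makes angle φ with the slider axis where L sinφ = r sinθ; differentiating, L cosφ·φ̇ = r ω cosθ.
L cosφ = √(L² − r² sin²θ) = 0.12835 m.
|ω_rod| = r ω |cosθ| / √(L² − r² sin²θ) = 0.0489·434.9·0.98096/0.12835 = 162.54 rad/s.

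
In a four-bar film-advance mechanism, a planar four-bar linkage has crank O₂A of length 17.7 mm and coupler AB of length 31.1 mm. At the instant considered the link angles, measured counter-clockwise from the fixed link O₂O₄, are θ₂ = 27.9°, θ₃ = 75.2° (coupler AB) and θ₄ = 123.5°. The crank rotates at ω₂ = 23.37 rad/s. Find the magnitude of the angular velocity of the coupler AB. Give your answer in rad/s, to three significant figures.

ω₂ = 23.37 rad/s
Differentiating the loop-closure r₂e^{iθ₂}+r₃e^{iθ₃}=r₁+r₄e^{iθ₄} gives r₂ω₂e^{iθ₂}+r₃ω₃e^{iθ₃}=r₄ω₄e^{iθ₄}.
Eliminating the other unknown: ω₃ = r₂ω₂ sin(θ₄−θ₂) / [r₃ sin(θ₃−θ₄)].
Numerator sine = +0.99523; denominator sine = -0.74664.
Result = 0.0177·23.37·(+0.99523) / (0.0311·(-0.74664)) = -17.729 rad/s; magnitude 17.729 rad/s.

17.7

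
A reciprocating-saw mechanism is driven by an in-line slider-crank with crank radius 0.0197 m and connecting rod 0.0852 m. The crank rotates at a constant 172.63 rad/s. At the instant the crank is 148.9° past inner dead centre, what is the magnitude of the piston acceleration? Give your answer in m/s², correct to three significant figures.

ω = 172.6 rad/s
x(θ) = r cosθ + √(L² − r² sin²θ); with ω constant, a = ω²·d²x/dθ².
d²x/dθ² = −r cosθ − r²(cos2θ)/√u − r⁴ sin²2θ/(4u^{3/2}),  u = L² − r² sin²θ = 0.00715549 m².
Substituting r = 0.0197 m, L = 0.0852 m, θ = 148.9°: d²x/dθ² = +0.01468 m.
a = ω²·d²x/dθ² = (172.6)²·(+0.01468) = +437.48 m/s²;  |a| = 437.48 m/s².

437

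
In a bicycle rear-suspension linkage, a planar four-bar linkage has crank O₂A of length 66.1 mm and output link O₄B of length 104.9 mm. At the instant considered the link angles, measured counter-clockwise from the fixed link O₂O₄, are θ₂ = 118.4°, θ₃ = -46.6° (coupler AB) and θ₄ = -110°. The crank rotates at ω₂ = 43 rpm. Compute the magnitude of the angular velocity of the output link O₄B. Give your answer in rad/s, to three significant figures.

ω₂ = 4.503 rad/s (from 43 rpm).
Differentiating the loop-closure r₂e^{iθ₂}+r₃e^{iθ₃}=r₁+r₄e^{iθ₄} gives r₂ω₂e^{iθ₂}+r₃ω₃e^{iθ₃}=r₄ω₄e^{iθ₄}.
Eliminating the other unknown: ω₄ = r₂ω₂ sin(θ₂−θ₃) / [r₄ sin(θ₄−θ₃)].
Numerator sine = +0.25882; denominator sine = -0.89415.
Result = 0.0661·4.503·(+0.25882) / (0.1049·(-0.89415)) = -0.82131 rad/s; magnitude 0.82131 rad/s.

0.821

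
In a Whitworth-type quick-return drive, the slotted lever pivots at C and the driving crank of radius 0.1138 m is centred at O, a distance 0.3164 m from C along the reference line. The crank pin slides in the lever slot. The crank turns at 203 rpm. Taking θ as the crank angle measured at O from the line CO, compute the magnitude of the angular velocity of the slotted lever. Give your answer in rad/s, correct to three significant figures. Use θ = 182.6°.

11.9

ω = 21.26 rad/s (from 203 rpm).
Crank pin A relative to C: A = (d + r cosθ, r sinθ); lever angle φ = atan2(r sinθ, d + r cosθ).
Differentiating tanφ: φ̇ = rω(d cosθ + r)/(d² + r² + 2dr cosθ).
d² + r² + 2dr cosθ = |CA|² = 0.0411209 m²;  d cosθ + r = -0.20227 m.
|ω_lever| = |0.1138·21.26·-0.20227| / 0.0411209 = 11.9 rad/s.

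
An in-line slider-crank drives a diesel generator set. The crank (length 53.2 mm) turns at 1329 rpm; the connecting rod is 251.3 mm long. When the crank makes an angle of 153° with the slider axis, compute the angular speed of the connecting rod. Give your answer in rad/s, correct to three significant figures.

ω = 139.2 rad/s (converted from 1329 rpm).
The rod makes angle φ with the slider axis where L sinφ = r sinθ; differentiating, L cosφ·φ̇ = r ω cosθ.
L cosφ = √(L² − r² sin²θ) = 0.25014 m.
|ω_rod| = r ω |cosθ| / √(L² − r² sin²θ) = 0.0532·139.2·0.89101/0.25014 = 26.374 rad/s.

26.4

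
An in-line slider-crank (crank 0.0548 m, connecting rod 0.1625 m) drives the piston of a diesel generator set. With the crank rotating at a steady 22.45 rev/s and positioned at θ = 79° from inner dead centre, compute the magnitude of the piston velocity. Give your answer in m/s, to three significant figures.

ω = 2π·22.4 = 141.1 rad/s
For an in-line slider-crank, x = r cosθ + √(L² − r² sin²θ), so v = −rω sinθ·[1 + r cosθ/√(L² − r² sin²θ)].
With r = 0.0548 m, L = 0.1625 m, θ = 79°: √(L² − r² sin²θ) = 0.15334 m.
v = −0.0548·141.1·0.98163·[1 + 0.0548·0.19081/0.15334] = -8.1054 m/s.
|v| = 8.1054 m/s.

8.11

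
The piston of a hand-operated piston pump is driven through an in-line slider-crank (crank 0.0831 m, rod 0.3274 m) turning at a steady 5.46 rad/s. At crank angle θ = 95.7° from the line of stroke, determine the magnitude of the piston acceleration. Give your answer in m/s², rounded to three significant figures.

0.883

ω = 5.46 rad/s
x(θ) = r cosθ + √(L² − r² sin²θ); with ω constant, a = ω²·d²x/dθ².
d²x/dθ² = −r cosθ − r²(cos2θ)/√u − r⁴ sin²2θ/(4u^{3/2}),  u = L² − r² sin²θ = 0.100353 m².
Substituting r = 0.0831 m, L = 0.3274 m, θ = 95.7°: d²x/dθ² = +0.029608 m.
a = ω²·d²x/dθ² = (5.46)²·(+0.029608) = +0.88265 m/s²;  |a| = 0.88265 m/s².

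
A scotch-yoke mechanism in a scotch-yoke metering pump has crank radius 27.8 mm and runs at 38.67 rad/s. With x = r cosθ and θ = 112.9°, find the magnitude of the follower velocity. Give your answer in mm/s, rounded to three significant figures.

ω = 38.67 rad/s
x = r cosθ ⇒ ẋ = −rω sinθ.
|v| = rω|sinθ| = 0.0278·38.67·|sin 112.9°| = 0.9903 m/s = 990.3 mm/s.

990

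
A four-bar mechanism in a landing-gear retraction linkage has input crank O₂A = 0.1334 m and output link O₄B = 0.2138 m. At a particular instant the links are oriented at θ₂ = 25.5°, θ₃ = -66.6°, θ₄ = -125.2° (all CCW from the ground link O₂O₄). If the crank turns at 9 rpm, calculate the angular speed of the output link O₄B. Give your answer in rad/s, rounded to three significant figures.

0.688

ω₂ = 0.9425 rad/s (from 9 rpm).
Differentiating the loop-closure r₂e^{iθ₂}+r₃e^{iθ₃}=r₁+r₄e^{iθ₄} gives r₂ω₂e^{iθ₂}+r₃ω₃e^{iθ₃}=r₄ω₄e^{iθ₄}.
Eliminating the other unknown: ω₄ = r₂ω₂ sin(θ₂−θ₃) / [r₄ sin(θ₄−θ₃)].
Numerator sine = +0.99933; denominator sine = -0.85355.
Result = 0.1334·0.9425·(+0.99933) / (0.2138·(-0.85355)) = -0.68849 rad/s; magnitude 0.68849 rad/s.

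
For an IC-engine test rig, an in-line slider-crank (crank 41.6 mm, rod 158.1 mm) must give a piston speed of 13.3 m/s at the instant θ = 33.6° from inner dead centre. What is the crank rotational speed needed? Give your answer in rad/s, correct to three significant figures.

For an in-line slider-crank, |v_piston| = rω|sinθ|·[1 + r cosθ/√(L² − r² sin²θ)].
With r = 0.0416 m, L = 0.1581 m, θ = 33.6°: the bracketed kinematic factor |dx/dθ| = 0.028121 m.
ω = v/|dx/dθ| = 13.3/0.028121 = 472.96 rad/s.

473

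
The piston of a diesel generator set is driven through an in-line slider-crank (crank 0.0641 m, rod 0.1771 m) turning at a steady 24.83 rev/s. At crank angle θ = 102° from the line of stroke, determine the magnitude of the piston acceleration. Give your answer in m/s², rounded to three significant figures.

ω = 2π·24.8 = 156 rad/s
x(θ) = r cosθ + √(L² − r² sin²θ); with ω constant, a = ω²·d²x/dθ².
d²x/dθ² = −r cosθ − r²(cos2θ)/√u − r⁴ sin²2θ/(4u^{3/2}),  u = L² − r² sin²θ = 0.0274332 m².
Substituting r = 0.0641 m, L = 0.1771 m, θ = 102°: d²x/dθ² = +0.035836 m.
a = ω²·d²x/dθ² = (156)²·(+0.035836) = +872.23 m/s²;  |a| = 872.23 m/s².

872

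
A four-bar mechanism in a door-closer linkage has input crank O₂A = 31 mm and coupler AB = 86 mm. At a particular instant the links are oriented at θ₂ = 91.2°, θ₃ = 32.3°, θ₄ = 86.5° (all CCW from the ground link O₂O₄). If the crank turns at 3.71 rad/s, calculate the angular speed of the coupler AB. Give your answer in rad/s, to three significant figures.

ω₂ = 3.71 rad/s
Differentiating the loop-closure r₂e^{iθ₂}+r₃e^{iθ₃}=r₁+r₄e^{iθ₄} gives r₂ω₂e^{iθ₂}+r₃ω₃e^{iθ₃}=r₄ω₄e^{iθ₄}.
Eliminating the other unknown: ω₃ = r₂ω₂ sin(θ₄−θ₂) / [r₃ sin(θ₃−θ₄)].
Numerator sine = -0.08194; denominator sine = -0.81106.
Result = 0.031·3.71·(-0.08194) / (0.086·(-0.81106)) = +0.1351 rad/s; magnitude 0.1351 rad/s.

0.135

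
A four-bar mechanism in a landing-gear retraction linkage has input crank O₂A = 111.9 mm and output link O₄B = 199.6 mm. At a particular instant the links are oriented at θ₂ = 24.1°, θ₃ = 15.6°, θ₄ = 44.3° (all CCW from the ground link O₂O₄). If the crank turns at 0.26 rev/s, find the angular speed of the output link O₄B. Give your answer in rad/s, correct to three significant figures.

ω₂ = 1.634 rad/s (from 0.26 rev/s).
Differentiating the loop-closure r₂e^{iθ₂}+r₃e^{iθ₃}=r₁+r₄e^{iθ₄} gives r₂ω₂e^{iθ₂}+r₃ω₃e^{iθ₃}=r₄ω₄e^{iθ₄}.
Eliminating the other unknown: ω₄ = r₂ω₂ sin(θ₂−θ₃) / [r₄ sin(θ₄−θ₃)].
Numerator sine = +0.14781; denominator sine = +0.48022.
Result = 0.1119·1.634·(+0.14781) / (0.1996·(+0.48022)) = +0.28189 rad/s; magnitude 0.28189 rad/s.

0.282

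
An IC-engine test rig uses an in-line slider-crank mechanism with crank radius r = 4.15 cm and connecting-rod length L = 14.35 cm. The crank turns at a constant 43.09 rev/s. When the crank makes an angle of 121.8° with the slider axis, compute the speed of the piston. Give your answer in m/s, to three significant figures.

8.05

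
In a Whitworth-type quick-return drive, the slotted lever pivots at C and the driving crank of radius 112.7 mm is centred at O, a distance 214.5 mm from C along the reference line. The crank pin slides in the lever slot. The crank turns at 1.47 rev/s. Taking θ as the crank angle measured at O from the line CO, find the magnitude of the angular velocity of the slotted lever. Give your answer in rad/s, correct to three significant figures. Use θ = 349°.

3.17

ω = 9.236 rad/s (from 1.47 rev/s).
Crank pin A relative to C: A = (d + r cosθ, r sinθ); lever angle φ = atan2(r sinθ, d + r cosθ).
Differentiating tanφ: φ̇ = rω(d cosθ + r)/(d² + r² + 2dr cosθ).
d² + r² + 2dr cosθ = |CA|² = 0.106172 m²;  d cosθ + r = +0.32326 m.
|ω_lever| = |0.1127·9.236·+0.32326| / 0.106172 = 3.1693 rad/s.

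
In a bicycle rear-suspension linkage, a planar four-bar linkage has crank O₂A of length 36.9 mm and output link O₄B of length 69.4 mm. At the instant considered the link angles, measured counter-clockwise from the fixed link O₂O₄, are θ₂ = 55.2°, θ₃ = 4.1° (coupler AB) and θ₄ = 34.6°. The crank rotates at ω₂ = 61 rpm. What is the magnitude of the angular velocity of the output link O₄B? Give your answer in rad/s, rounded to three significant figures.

ω₂ = 6.388 rad/s (from 61 rpm).
Differentiating the loop-closure r₂e^{iθ₂}+r₃e^{iθ₃}=r₁+r₄e^{iθ₄} gives r₂ω₂e^{iθ₂}+r₃ω₃e^{iθ₃}=r₄ω₄e^{iθ₄}.
Eliminating the other unknown: ω₄ = r₂ω₂ sin(θ₂−θ₃) / [r₄ sin(θ₄−θ₃)].
Numerator sine = +0.77824; denominator sine = +0.50754.
Result = 0.0369·6.388·(+0.77824) / (0.0694·(+0.50754)) = +5.208 rad/s; magnitude 5.208 rad/s.

5.21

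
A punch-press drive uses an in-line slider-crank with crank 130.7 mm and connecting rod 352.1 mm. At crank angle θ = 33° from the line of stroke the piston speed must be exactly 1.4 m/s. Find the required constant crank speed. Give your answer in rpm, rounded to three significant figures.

143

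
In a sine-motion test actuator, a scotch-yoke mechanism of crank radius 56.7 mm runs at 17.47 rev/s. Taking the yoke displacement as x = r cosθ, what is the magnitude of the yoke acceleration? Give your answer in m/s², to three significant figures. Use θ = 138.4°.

ω = 109.8 rad/s (from 17.47 rev/s).
x = r cosθ ⇒ ẍ = −rω² cosθ (ω constant).
|a| = rω²|cosθ| = 0.0567·(109.8)²·|cos 138.4°| = 510.87 m/s².

511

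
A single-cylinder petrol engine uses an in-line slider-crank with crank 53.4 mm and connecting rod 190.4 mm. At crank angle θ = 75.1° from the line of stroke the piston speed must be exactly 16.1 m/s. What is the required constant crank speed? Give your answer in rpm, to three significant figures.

2770

For an in-line slider-crank, |v_piston| = rω|sinθ|·[1 + r cosθ/√(L² − r² sin²θ)].
With r = 0.0534 m, L = 0.1904 m, θ = 75.1°: the bracketed kinematic factor |dx/dθ| = 0.055471 m.
ω = v/|dx/dθ| = 16.1/0.055471 = 290.24 rad/s.
N = 60ω/(2π) = 2771.6 rpm.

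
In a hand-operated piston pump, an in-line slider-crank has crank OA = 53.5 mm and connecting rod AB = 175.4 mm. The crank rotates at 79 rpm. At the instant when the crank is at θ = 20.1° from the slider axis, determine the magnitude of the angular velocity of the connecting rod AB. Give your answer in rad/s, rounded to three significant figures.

2.38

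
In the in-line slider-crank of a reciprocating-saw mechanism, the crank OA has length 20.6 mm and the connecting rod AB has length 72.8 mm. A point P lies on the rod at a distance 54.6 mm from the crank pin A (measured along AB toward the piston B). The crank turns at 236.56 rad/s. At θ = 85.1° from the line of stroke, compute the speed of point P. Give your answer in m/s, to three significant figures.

ω = 236.6 rad/s.  Crank-pin speed |V_A| = rω = 4.8731 m/s, perpendicular to OA.
Rod angle: sinφ = −(r/L) sinθ ⇒ φ = -16.376°; ω_rod = −rω cosθ/√(L²−r²sin²θ) = -5.9594 rad/s.
V_P = V_A + ω_rod × AP, with AP = 0.0546 m along the rod.
Components: V_Px = −rω sinθ − a·ω_rod·sinφ = -4.9471 m/s;  V_Py = rω cosθ + a·ω_rod·cosφ = +0.10406 m/s.
|V_P| = √(V_Px² + V_Py²) = 4.9482 m/s.

4.95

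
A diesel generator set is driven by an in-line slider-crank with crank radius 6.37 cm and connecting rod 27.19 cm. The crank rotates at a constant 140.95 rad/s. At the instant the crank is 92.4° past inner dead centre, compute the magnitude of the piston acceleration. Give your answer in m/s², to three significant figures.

357

ω = 140.9 rad/s
x(θ) = r cosθ + √(L² − r² sin²θ); with ω constant, a = ω²·d²x/dθ².
d²x/dθ² = −r cosθ − r²(cos2θ)/√u − r⁴ sin²2θ/(4u^{3/2}),  u = L² − r² sin²θ = 0.069879 m².
Substituting r = 0.0637 m, L = 0.2719 m, θ = 92.4°: d²x/dθ² = +0.017962 m.
a = ω²·d²x/dθ² = (140.9)²·(+0.017962) = +356.85 m/s²;  |a| = 356.85 m/s².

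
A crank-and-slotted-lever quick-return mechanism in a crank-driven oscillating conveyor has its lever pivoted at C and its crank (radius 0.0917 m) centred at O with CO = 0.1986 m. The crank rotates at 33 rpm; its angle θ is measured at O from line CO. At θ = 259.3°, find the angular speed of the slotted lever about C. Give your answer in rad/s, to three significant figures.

0.423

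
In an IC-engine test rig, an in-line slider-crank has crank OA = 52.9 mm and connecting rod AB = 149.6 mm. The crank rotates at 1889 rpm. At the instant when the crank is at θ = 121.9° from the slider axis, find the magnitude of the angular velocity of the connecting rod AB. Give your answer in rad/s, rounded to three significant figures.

38.8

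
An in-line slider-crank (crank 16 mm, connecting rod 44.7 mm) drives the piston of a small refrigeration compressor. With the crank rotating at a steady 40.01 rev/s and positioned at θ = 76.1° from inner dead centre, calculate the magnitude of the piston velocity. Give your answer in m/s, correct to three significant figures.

ω = 2π·40 = 251.4 rad/s
For an in-line slider-crank, x = r cosθ + √(L² − r² sin²θ), so v = −rω sinθ·[1 + r cosθ/√(L² − r² sin²θ)].
With r = 0.016 m, L = 0.0447 m, θ = 76.1°: √(L² − r² sin²θ) = 0.041915 m.
v = −0.016·251.4·0.97072·[1 + 0.016·0.24023/0.041915] = -4.2625 m/s.
|v| = 4.2625 m/s.

4.26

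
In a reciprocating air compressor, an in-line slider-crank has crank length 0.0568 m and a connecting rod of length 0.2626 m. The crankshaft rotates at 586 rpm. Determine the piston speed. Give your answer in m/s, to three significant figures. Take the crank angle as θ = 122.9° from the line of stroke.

2.58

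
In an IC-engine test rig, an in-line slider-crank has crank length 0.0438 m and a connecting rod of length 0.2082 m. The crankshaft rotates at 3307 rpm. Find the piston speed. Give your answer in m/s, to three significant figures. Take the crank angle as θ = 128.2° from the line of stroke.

ω = 2π·3307/60 = 346.3 rad/s
For an in-line slider-crank, x = r cosθ + √(L² − r² sin²θ), so v = −rω sinθ·[1 + r cosθ/√(L² − r² sin²θ)].
With r = 0.0438 m, L = 0.2082 m, θ = 128.2°: √(L² − r² sin²θ) = 0.20534 m.
v = −0.0438·346.3·0.78586·[1 + 0.0438·-0.61841/0.20534] = -10.348 m/s.
|v| = 10.348 m/s.

10.3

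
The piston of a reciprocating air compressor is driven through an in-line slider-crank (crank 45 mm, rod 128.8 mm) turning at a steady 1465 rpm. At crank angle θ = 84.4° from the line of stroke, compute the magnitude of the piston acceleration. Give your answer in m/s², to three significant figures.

283

ω = 2π·1465/60 = 153.4 rad/s
x(θ) = r cosθ + √(L² − r² sin²θ); with ω constant, a = ω²·d²x/dθ².
d²x/dθ² = −r cosθ − r²(cos2θ)/√u − r⁴ sin²2θ/(4u^{3/2}),  u = L² − r² sin²θ = 0.0145837 m².
Substituting r = 0.045 m, L = 0.1288 m, θ = 84.4°: d²x/dθ² = +0.012036 m.
a = ω²·d²x/dθ² = (153.4)²·(+0.012036) = +283.28 m/s²;  |a| = 283.28 m/s².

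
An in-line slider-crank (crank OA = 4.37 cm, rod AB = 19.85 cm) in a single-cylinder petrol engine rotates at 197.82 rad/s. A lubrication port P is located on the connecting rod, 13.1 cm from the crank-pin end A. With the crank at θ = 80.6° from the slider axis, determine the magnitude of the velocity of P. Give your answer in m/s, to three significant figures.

8.75

ω = 197.8 rad/s.  Crank-pin speed |V_A| = rω = 8.6447 m/s, perpendicular to OA.
Rod angle: sinφ = −(r/L) sinθ ⇒ φ = -12.544°; ω_rod = −rω cosθ/√(L²−r²sin²θ) = -7.2868 rad/s.
V_P = V_A + ω_rod × AP, with AP = 0.131 m along the rod.
Components: V_Px = −rω sinθ − a·ω_rod·sinφ = -8.736 m/s;  V_Py = rω cosθ + a·ω_rod·cosφ = +0.48012 m/s.
|V_P| = √(V_Px² + V_Py²) = 8.7492 m/s.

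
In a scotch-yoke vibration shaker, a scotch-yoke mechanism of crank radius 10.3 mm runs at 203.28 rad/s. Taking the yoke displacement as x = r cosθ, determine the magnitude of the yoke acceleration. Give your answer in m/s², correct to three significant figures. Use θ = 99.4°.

ω = 203.3 rad/s
x = r cosθ ⇒ ẍ = −rω² cosθ (ω constant).
|a| = rω²|cosθ| = 0.0103·(203.3)²·|cos 99.4°| = 69.516 m/s².

69.5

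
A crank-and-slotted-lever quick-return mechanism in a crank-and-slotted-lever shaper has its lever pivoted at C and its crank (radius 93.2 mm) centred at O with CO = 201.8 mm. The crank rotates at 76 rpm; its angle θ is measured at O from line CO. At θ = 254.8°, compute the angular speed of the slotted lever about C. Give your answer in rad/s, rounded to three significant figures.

ω = 7.959 rad/s (from 76 rpm).
Crank pin A relative to C: A = (d + r cosθ, r sinθ); lever angle φ = atan2(r sinθ, d + r cosθ).
Differentiating tanφ: φ̇ = rω(d cosθ + r)/(d² + r² + 2dr cosθ).
d² + r² + 2dr cosθ = |CA|² = 0.0395471 m²;  d cosθ + r = +0.04029 m.
|ω_lever| = |0.0932·7.959·+0.04029| / 0.0395471 = 0.75569 rad/s.

0.756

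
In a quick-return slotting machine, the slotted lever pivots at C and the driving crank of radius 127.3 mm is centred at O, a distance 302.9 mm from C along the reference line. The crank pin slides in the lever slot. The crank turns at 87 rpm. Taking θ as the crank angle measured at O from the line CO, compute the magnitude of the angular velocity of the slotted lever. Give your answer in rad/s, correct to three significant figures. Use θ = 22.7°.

2.63

ω = 9.111 rad/s (from 87 rpm).
Crank pin A relative to C: A = (d + r cosθ, r sinθ); lever angle φ = atan2(r sinθ, d + r cosθ).
Differentiating tanφ: φ̇ = rω(d cosθ + r)/(d² + r² + 2dr cosθ).
d² + r² + 2dr cosθ = |CA|² = 0.179098 m²;  d cosθ + r = +0.40674 m.
|ω_lever| = |0.1273·9.111·+0.40674| / 0.179098 = 2.6339 rad/s.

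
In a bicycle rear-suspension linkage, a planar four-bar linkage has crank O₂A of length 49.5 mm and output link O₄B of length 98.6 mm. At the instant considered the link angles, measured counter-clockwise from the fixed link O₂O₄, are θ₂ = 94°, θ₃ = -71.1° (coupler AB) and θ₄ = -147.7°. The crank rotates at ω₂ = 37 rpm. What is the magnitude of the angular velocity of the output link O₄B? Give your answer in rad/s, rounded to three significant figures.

ω₂ = 3.875 rad/s (from 37 rpm).
Differentiating the loop-closure r₂e^{iθ₂}+r₃e^{iθ₃}=r₁+r₄e^{iθ₄} gives r₂ω₂e^{iθ₂}+r₃ω₃e^{iθ₃}=r₄ω₄e^{iθ₄}.
Eliminating the other unknown: ω₄ = r₂ω₂ sin(θ₂−θ₃) / [r₄ sin(θ₄−θ₃)].
Numerator sine = +0.25713; denominator sine = -0.97278.
Result = 0.0495·3.875·(+0.25713) / (0.0986·(-0.97278)) = -0.51417 rad/s; magnitude 0.51417 rad/s.

0.514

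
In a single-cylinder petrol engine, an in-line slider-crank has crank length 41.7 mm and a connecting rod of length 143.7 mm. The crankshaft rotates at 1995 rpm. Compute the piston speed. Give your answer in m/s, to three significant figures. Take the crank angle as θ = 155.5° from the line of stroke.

ω = 2π·1995/60 = 208.9 rad/s
For an in-line slider-crank, x = r cosθ + √(L² − r² sin²θ), so v = −rω sinθ·[1 + r cosθ/√(L² − r² sin²θ)].
With r = 0.0417 m, L = 0.1437 m, θ = 155.5°: √(L² − r² sin²θ) = 0.14266 m.
v = −0.0417·208.9·0.41469·[1 + 0.0417·-0.90996/0.14266] = -2.6518 m/s.
|v| = 2.6518 m/s.

2.65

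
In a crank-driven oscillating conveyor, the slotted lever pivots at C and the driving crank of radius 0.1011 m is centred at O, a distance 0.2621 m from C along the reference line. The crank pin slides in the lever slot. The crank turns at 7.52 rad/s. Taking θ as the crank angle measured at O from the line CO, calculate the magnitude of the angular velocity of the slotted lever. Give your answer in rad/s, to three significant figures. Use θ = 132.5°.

ω = 7.52 rad/s
Crank pin A relative to C: A = (d + r cosθ, r sinθ); lever angle φ = atan2(r sinθ, d + r cosθ).
Differentiating tanφ: φ̇ = rω(d cosθ + r)/(d² + r² + 2dr cosθ).
d² + r² + 2dr cosθ = |CA|² = 0.0431136 m²;  d cosθ + r = -0.075972 m.
|ω_lever| = |0.1011·7.52·-0.075972| / 0.0431136 = 1.3397 rad/s.

1.34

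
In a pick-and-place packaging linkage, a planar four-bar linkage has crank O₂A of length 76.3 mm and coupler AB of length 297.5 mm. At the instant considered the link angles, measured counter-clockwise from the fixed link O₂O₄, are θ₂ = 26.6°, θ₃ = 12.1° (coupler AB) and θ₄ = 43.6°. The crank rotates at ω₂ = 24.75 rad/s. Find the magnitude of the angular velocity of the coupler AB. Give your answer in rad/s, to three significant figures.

3.55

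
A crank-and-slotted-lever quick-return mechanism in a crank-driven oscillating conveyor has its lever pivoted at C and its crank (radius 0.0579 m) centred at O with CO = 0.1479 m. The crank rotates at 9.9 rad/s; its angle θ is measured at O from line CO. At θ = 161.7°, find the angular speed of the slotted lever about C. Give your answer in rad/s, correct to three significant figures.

ω = 9.9 rad/s
Crank pin A relative to C: A = (d + r cosθ, r sinθ); lever angle φ = atan2(r sinθ, d + r cosθ).
Differentiating tanφ: φ̇ = rω(d cosθ + r)/(d² + r² + 2dr cosθ).
d² + r² + 2dr cosθ = |CA|² = 0.00896618 m²;  d cosθ + r = -0.08252 m.
|ω_lever| = |0.0579·9.9·-0.08252| / 0.00896618 = 5.2755 rad/s.

5.28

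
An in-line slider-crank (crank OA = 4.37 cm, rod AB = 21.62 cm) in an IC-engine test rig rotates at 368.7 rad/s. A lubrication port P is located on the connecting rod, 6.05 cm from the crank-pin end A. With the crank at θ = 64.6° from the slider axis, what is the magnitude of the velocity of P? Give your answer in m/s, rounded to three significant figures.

15.7

ω = 368.7 rad/s.  Crank-pin speed |V_A| = rω = 16.112 m/s, perpendicular to OA.
Rod angle: sinφ = −(r/L) sinθ ⇒ φ = -10.521°; ω_rod = −rω cosθ/√(L²−r²sin²θ) = -32.513 rad/s.
V_P = V_A + ω_rod × AP, with AP = 0.0605 m along the rod.
Components: V_Px = −rω sinθ − a·ω_rod·sinφ = -14.914 m/s;  V_Py = rω cosθ + a·ω_rod·cosφ = +4.9771 m/s.
|V_P| = √(V_Px² + V_Py²) = 15.722 m/s.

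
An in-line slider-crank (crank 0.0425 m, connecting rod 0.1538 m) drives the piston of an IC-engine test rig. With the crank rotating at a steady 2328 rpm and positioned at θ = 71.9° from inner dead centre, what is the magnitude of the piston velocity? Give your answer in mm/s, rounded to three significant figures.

ω = 2π·2328/60 = 243.8 rad/s
For an in-line slider-crank, x = r cosθ + √(L² − r² sin²θ), so v = −rω sinθ·[1 + r cosθ/√(L² − r² sin²θ)].
With r = 0.0425 m, L = 0.1538 m, θ = 71.9°: √(L² − r² sin²θ) = 0.1484 m.
v = −0.0425·243.8·0.95052·[1 + 0.0425·0.31068/0.1484] = -10.725 m/s.
|v| = 10.725 m/s = 10725 mm/s.

10700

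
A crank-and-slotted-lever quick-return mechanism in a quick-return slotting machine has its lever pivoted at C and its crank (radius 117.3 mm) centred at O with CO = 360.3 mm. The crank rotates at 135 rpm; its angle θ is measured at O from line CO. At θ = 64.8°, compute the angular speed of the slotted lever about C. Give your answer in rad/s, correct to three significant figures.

ω = 14.14 rad/s (from 135 rpm).
Crank pin A relative to C: A = (d + r cosθ, r sinθ); lever angle φ = atan2(r sinθ, d + r cosθ).
Differentiating tanφ: φ̇ = rω(d cosθ + r)/(d² + r² + 2dr cosθ).
d² + r² + 2dr cosθ = |CA|² = 0.179565 m²;  d cosθ + r = +0.27071 m.
|ω_lever| = |0.1173·14.14·+0.27071| / 0.179565 = 2.5 rad/s.

2.50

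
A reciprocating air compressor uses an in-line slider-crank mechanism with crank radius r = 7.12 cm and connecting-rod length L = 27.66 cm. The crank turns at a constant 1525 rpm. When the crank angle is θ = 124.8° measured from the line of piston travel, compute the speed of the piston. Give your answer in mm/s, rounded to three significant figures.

7930

ω = 2π·1525/60 = 159.7 rad/s
For an in-line slider-crank, x = r cosθ + √(L² − r² sin²θ), so v = −rω sinθ·[1 + r cosθ/√(L² − r² sin²θ)].
With r = 0.0712 m, L = 0.2766 m, θ = 124.8°: √(L² − r² sin²θ) = 0.27035 m.
v = −0.0712·159.7·0.82115·[1 + 0.0712·-0.57071/0.27035] = -7.9335 m/s.
|v| = 7.9335 m/s = 7933.5 mm/s.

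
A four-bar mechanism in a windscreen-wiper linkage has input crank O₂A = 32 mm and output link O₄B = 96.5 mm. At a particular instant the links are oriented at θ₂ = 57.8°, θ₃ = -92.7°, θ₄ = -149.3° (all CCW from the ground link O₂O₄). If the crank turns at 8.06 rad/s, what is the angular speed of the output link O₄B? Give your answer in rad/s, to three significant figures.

ω₂ = 8.06 rad/s
Differentiating the loop-closure r₂e^{iθ₂}+r₃e^{iθ₃}=r₁+r₄e^{iθ₄} gives r₂ω₂e^{iθ₂}+r₃ω₃e^{iθ₃}=r₄ω₄e^{iθ₄}.
Eliminating the other unknown: ω₄ = r₂ω₂ sin(θ₂−θ₃) / [r₄ sin(θ₄−θ₃)].
Numerator sine = +0.49242; denominator sine = -0.83485.
Result = 0.032·8.06·(+0.49242) / (0.0965·(-0.83485)) = -1.5765 rad/s; magnitude 1.5765 rad/s.

1.58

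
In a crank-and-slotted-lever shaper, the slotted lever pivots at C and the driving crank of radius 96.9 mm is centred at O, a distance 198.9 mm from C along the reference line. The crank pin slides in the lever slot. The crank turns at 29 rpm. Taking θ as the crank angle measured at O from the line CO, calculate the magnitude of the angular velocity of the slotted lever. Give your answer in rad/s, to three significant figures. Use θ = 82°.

0.675

ω = 3.037 rad/s (from 29 rpm).
Crank pin A relative to C: A = (d + r cosθ, r sinθ); lever angle φ = atan2(r sinθ, d + r cosθ).
Differentiating tanφ: φ̇ = rω(d cosθ + r)/(d² + r² + 2dr cosθ).
d² + r² + 2dr cosθ = |CA|² = 0.0543155 m²;  d cosθ + r = +0.12458 m.
|ω_lever| = |0.0969·3.037·+0.12458| / 0.0543155 = 0.67496 rad/s.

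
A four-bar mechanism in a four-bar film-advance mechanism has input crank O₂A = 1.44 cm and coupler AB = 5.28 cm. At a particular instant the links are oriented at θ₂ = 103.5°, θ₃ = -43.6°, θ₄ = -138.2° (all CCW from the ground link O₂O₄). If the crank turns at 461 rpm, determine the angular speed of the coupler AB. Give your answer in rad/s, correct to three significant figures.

ω₂ = 48.28 rad/s (from 461 rpm).
Differentiating the loop-closure r₂e^{iθ₂}+r₃e^{iθ₃}=r₁+r₄e^{iθ₄} gives r₂ω₂e^{iθ₂}+r₃ω₃e^{iθ₃}=r₄ω₄e^{iθ₄}.
Eliminating the other unknown: ω₃ = r₂ω₂ sin(θ₄−θ₂) / [r₃ sin(θ₃−θ₄)].
Numerator sine = +0.88048; denominator sine = +0.99678.
Result = 0.0144·48.28·(+0.88048) / (0.0528·(+0.99678)) = +11.63 rad/s; magnitude 11.63 rad/s.

11.6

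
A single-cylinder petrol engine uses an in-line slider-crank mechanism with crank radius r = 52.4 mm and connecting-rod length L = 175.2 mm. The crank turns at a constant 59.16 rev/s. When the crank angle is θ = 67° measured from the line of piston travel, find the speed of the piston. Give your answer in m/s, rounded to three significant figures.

ω = 2π·59.2 = 371.7 rad/s
For an in-line slider-crank, x = r cosθ + √(L² − r² sin²θ), so v = −rω sinθ·[1 + r cosθ/√(L² − r² sin²θ)].
With r = 0.0524 m, L = 0.1752 m, θ = 67°: √(L² − r² sin²θ) = 0.16843 m.
v = −0.0524·371.7·0.92050·[1 + 0.0524·0.39073/0.16843] = -20.109 m/s.
|v| = 20.109 m/s.

20.1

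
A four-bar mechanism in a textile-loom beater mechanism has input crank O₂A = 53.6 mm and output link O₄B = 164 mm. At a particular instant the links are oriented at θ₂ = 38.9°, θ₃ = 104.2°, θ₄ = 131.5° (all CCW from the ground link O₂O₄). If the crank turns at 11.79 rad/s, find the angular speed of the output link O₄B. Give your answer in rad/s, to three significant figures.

ω₂ = 11.79 rad/s
Differentiating the loop-closure r₂e^{iθ₂}+r₃e^{iθ₃}=r₁+r₄e^{iθ₄} gives r₂ω₂e^{iθ₂}+r₃ω₃e^{iθ₃}=r₄ω₄e^{iθ₄}.
Eliminating the other unknown: ω₄ = r₂ω₂ sin(θ₂−θ₃) / [r₄ sin(θ₄−θ₃)].
Numerator sine = -0.90851; denominator sine = +0.45865.
Result = 0.0536·11.79·(-0.90851) / (0.164·(+0.45865)) = -7.6328 rad/s; magnitude 7.6328 rad/s.

7.63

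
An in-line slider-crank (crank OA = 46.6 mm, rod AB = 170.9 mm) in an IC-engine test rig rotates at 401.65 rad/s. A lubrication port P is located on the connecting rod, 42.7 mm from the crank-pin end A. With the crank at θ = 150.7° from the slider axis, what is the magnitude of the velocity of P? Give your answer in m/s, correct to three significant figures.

ω = 401.6 rad/s.  Crank-pin speed |V_A| = rω = 18.717 m/s, perpendicular to OA.
Rod angle: sinφ = −(r/L) sinθ ⇒ φ = -7.669°; ω_rod = −rω cosθ/√(L²−r²sin²θ) = +96.371 rad/s.
V_P = V_A + ω_rod × AP, with AP = 0.0427 m along the rod.
Components: V_Px = −rω sinθ − a·ω_rod·sinφ = -8.6106 m/s;  V_Py = rω cosθ + a·ω_rod·cosφ = -12.244 m/s.
|V_P| = √(V_Px² + V_Py²) = 14.969 m/s.

15.0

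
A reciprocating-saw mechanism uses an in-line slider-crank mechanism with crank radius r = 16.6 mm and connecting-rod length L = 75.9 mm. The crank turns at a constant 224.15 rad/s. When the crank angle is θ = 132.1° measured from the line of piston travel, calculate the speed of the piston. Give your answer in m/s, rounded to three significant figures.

ω = 224.2 rad/s
For an in-line slider-crank, x = r cosθ + √(L² − r² sin²θ), so v = −rω sinθ·[1 + r cosθ/√(L² − r² sin²θ)].
With r = 0.0166 m, L = 0.0759 m, θ = 132.1°: √(L² − r² sin²θ) = 0.074894 m.
v = −0.0166·224.2·0.74198·[1 + 0.0166·-0.67043/0.074894] = -2.3506 m/s.
|v| = 2.3506 m/s.

2.35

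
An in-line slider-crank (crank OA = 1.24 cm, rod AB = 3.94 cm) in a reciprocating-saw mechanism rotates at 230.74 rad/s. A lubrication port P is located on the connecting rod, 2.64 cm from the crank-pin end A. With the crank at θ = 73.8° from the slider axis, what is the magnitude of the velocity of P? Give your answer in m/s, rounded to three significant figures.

2.93

ω = 230.7 rad/s.  Crank-pin speed |V_A| = rω = 2.8612 m/s, perpendicular to OA.
Rod angle: sinφ = −(r/L) sinθ ⇒ φ = -17.591°; ω_rod = −rω cosθ/√(L²−r²sin²θ) = -21.254 rad/s.
V_P = V_A + ω_rod × AP, with AP = 0.0264 m along the rod.
Components: V_Px = −rω sinθ − a·ω_rod·sinφ = -2.9171 m/s;  V_Py = rω cosθ + a·ω_rod·cosφ = +0.26338 m/s.
|V_P| = √(V_Px² + V_Py²) = 2.929 m/s.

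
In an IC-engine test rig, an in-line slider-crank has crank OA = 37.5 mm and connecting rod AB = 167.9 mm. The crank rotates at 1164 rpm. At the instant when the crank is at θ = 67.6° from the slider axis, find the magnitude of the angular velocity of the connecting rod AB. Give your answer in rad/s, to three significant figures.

10.6

ω = 121.9 rad/s (converted from 1164 rpm).
The rod makes angle φ with the slider axis where L sinφ = r sinθ; differentiating, L cosφ·φ̇ = r ω cosθ.
L cosφ = √(L² − r² sin²θ) = 0.16428 m.
|ω_rod| = r ω |cosθ| / √(L² − r² sin²θ) = 0.0375·121.9·0.38107/0.16428 = 10.603 rad/s.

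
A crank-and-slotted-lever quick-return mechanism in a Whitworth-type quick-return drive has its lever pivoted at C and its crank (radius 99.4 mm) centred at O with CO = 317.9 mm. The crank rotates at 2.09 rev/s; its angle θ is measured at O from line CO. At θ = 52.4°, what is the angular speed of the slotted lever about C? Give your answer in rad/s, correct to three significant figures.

ω = 13.13 rad/s (from 2.09 rev/s).
Crank pin A relative to C: A = (d + r cosθ, r sinθ); lever angle φ = atan2(r sinθ, d + r cosθ).
Differentiating tanφ: φ̇ = rω(d cosθ + r)/(d² + r² + 2dr cosθ).
d² + r² + 2dr cosθ = |CA|² = 0.149501 m²;  d cosθ + r = +0.29337 m.
|ω_lever| = |0.0994·13.13·+0.29337| / 0.149501 = 2.5614 rad/s.

2.56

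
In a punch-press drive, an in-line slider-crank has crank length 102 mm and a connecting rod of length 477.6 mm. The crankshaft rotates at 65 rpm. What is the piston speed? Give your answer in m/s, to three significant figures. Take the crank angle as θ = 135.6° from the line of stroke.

ω = 2π·65/60 = 6.807 rad/s
For an in-line slider-crank, x = r cosθ + √(L² − r² sin²θ), so v = −rω sinθ·[1 + r cosθ/√(L² − r² sin²θ)].
With r = 0.102 m, L = 0.4776 m, θ = 135.6°: √(L² − r² sin²θ) = 0.47224 m.
v = −0.102·6.807·0.69966·[1 + 0.102·-0.71447/0.47224] = -0.41081 m/s.
|v| = 0.41081 m/s.

0.411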